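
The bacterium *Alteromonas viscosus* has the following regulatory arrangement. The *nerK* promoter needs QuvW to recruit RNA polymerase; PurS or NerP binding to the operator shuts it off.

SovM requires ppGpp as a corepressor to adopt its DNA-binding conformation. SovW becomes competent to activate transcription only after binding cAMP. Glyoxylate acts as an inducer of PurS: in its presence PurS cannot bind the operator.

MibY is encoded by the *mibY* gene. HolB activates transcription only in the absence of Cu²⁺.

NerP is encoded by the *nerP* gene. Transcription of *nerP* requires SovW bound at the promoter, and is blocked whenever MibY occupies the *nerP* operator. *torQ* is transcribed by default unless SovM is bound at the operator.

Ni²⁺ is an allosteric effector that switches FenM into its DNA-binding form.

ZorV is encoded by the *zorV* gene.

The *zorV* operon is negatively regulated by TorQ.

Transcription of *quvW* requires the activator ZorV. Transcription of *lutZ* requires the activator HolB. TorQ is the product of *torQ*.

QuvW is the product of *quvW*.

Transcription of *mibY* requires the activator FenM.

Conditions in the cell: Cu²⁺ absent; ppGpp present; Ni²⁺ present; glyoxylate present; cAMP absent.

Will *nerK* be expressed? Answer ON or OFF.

ppGpp is present, so SovM is active.
With repressor SovM bound, *torQ* is not transcribed.
So TorQ is not produced.
With no repressor bound, *zorV* is transcribed.
So ZorV is produced and active.
No repressor is bound and ZorV is active, so *quvW* is transcribed.
So QuvW is produced and active.
Glyoxylate is present, so PurS is inactive.
Ni²⁺ is present, so FenM is active.
No repressor is bound and FenM is active, so *mibY* is transcribed.
So MibY is produced and active.
cAMP is absent, so SovW is inactive.
With repressor MibY bound, *nerP* is not transcribed.
So NerP is not produced.
No repressor is bound and QuvW is active, so *nerK* is transcribed.

ON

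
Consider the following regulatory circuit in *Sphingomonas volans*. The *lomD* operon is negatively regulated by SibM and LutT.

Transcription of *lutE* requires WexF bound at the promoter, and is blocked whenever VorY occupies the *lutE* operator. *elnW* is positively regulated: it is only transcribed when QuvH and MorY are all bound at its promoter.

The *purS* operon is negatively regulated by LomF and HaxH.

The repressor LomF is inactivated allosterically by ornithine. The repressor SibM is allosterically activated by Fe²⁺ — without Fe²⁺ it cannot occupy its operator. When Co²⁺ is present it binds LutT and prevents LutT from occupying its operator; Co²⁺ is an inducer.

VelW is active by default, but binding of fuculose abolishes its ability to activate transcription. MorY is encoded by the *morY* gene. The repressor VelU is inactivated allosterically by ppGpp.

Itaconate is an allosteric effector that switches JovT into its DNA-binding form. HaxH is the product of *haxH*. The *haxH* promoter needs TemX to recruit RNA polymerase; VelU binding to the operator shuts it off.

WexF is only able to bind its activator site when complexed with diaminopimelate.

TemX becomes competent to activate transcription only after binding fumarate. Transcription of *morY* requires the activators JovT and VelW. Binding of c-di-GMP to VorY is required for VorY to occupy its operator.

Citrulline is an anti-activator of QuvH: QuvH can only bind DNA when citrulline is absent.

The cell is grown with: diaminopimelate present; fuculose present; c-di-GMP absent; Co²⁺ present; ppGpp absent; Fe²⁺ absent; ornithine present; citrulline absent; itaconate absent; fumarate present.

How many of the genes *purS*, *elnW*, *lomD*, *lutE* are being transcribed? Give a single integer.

3

Ornithine is present, so LomF is inactive.
ppGpp is absent, so VelU is active.
Fumarate is present, so TemX is active.
With repressor VelU bound, *haxH* is not transcribed.
So HaxH is not produced.
With no repressor bound, *purS* is transcribed.
→ *purS* is ON.
Citrulline is absent, so QuvH is active.
Itaconate is absent, so JovT is inactive.
Fuculose is present, so VelW is inactive.
Required activator JovT is absent, so *morY* is not transcribed.
So MorY is not produced.
Required activator MorY is absent, so *elnW* is not transcribed.
→ *elnW* is OFF.
Fe²⁺ is absent, so SibM is inactive.
Co²⁺ is present, so LutT is inactive.
With no repressor bound, *lomD* is transcribed.
→ *lomD* is ON.
c-di-GMP is absent, so VorY is inactive.
Diaminopimelate is present, so WexF is active.
No repressor is bound and WexF is active, so *lutE* is transcribed.
→ *lutE* is ON.
3 of the 4 genes are transcribed.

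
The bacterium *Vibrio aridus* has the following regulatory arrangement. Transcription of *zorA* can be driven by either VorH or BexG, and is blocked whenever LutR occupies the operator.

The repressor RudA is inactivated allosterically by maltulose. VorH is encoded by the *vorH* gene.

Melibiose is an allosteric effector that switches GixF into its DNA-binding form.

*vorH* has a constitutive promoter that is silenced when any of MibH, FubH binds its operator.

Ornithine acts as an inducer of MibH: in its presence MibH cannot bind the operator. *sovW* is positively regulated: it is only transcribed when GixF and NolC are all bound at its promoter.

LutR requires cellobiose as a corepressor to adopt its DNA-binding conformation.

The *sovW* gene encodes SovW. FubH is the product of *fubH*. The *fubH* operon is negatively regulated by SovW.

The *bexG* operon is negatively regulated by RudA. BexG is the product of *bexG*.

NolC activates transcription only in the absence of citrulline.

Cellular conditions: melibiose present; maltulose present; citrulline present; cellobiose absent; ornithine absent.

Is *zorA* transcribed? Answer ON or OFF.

ON

Ornithine is absent, so MibH is active.
Melibiose is present, so GixF is active.
Citrulline is present, so NolC is inactive.
Required activator NolC is absent, so *sovW* is not transcribed.
So SovW is not produced.
With no repressor bound, *fubH* is transcribed.
So FubH is produced and active.
With repressor MibH bound, *vorH* is not transcribed.
So VorH is not produced.
Maltulose is present, so RudA is inactive.
With no repressor bound, *bexG* is transcribed.
So BexG is produced and active.
Cellobiose is absent, so LutR is inactive.
Activator BexG is present, so *zorA* is transcribed.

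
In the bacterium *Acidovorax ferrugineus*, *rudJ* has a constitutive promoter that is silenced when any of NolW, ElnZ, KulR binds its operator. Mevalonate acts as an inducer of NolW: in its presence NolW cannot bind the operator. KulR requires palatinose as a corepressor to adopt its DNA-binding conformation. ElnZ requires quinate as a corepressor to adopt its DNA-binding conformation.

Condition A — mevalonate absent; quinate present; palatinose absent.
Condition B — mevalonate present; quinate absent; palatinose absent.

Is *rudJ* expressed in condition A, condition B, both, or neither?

Condition A:
Mevalonate is absent, so NolW is active.
Quinate is present, so ElnZ is active.
Palatinose is absent, so KulR is inactive.
With repressor NolW bound, *rudJ* is not transcribed.
→ *rudJ* is OFF in A.
Condition B:
Mevalonate is present, so NolW is inactive.
Quinate is absent, so ElnZ is inactive.
Palatinose is absent, so KulR is inactive.
With no repressor bound, *rudJ* is transcribed.
→ *rudJ* is ON in B.

B only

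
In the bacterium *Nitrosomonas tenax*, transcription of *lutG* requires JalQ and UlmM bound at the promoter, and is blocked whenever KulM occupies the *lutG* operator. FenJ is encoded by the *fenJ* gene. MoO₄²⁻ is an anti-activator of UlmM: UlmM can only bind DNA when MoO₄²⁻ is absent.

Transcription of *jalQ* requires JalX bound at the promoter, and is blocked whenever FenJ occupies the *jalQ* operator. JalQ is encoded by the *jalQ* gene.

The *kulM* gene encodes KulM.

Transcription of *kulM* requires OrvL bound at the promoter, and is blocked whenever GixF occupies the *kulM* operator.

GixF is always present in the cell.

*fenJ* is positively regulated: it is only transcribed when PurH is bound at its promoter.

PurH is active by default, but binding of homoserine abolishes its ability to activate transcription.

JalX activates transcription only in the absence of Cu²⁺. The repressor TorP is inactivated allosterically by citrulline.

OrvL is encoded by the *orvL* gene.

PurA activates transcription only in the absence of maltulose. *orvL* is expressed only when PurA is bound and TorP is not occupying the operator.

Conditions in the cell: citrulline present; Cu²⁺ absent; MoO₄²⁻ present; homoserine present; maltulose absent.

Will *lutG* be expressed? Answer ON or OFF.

OFF

Homoserine is present, so PurH is inactive.
Required activator PurH is absent, so *fenJ* is not transcribed.
So FenJ is not produced.
Cu²⁺ is absent, so JalX is active.
No repressor is bound and JalX is active, so *jalQ* is transcribed.
So JalQ is produced and active.
MoO₄²⁻ is present, so UlmM is inactive.
Citrulline is present, so TorP is inactive.
Maltulose is absent, so PurA is active.
No repressor is bound and PurA is active, so *orvL* is transcribed.
So OrvL is produced and active.
GixF is produced constitutively and is active.
With repressor GixF bound, *kulM* is not transcribed.
So KulM is not produced.
Required activator UlmM is absent, so *lutG* is not transcribed.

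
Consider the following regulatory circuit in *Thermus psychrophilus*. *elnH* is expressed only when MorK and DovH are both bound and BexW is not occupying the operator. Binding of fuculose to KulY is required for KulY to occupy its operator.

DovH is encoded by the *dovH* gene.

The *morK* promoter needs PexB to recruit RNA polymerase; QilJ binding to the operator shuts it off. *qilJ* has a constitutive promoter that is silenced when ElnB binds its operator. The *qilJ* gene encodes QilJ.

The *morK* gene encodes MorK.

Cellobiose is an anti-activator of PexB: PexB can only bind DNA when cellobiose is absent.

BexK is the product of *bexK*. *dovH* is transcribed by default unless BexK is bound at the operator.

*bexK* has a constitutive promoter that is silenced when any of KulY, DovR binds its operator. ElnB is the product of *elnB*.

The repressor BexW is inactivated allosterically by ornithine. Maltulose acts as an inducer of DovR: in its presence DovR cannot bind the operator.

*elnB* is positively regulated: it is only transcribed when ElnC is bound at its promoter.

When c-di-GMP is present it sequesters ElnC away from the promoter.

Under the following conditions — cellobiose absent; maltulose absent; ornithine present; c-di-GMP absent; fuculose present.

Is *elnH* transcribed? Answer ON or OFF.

ON

Cellobiose is absent, so PexB is active.
c-di-GMP is absent, so ElnC is active.
No repressor is bound and ElnC is active, so *elnB* is transcribed.
So ElnB is produced and active.
With repressor ElnB bound, *qilJ* is not transcribed.
So QilJ is not produced.
No repressor is bound and PexB is active, so *morK* is transcribed.
So MorK is produced and active.
Fuculose is present, so KulY is active.
Maltulose is absent, so DovR is active.
With repressor KulY bound, *bexK* is not transcribed.
So BexK is not produced.
With no repressor bound, *dovH* is transcribed.
So DovH is produced and active.
Ornithine is present, so BexW is inactive.
No repressor is bound and MorK and DovH are active, so *elnH* is transcribed.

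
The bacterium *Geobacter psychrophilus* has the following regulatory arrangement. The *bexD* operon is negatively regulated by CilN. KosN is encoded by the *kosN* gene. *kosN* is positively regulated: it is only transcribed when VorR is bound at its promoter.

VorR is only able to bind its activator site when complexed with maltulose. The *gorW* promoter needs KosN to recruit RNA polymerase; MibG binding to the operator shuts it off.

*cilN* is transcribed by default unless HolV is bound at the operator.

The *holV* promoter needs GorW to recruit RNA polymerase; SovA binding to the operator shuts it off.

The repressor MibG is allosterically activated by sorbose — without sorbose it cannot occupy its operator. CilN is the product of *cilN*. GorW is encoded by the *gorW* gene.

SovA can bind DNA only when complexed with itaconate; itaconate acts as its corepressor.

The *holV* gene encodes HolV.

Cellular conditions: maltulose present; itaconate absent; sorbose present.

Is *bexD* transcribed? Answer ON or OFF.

OFF

Maltulose is present, so VorR is active.
No repressor is bound and VorR is active, so *kosN* is transcribed.
So KosN is produced and active.
Sorbose is present, so MibG is active.
With repressor MibG bound, *gorW* is not transcribed.
So GorW is not produced.
Itaconate is absent, so SovA is inactive.
Required activator GorW is absent, so *holV* is not transcribed.
So HolV is not produced.
With no repressor bound, *cilN* is transcribed.
So CilN is produced and active.
With repressor CilN bound, *bexD* is not transcribed.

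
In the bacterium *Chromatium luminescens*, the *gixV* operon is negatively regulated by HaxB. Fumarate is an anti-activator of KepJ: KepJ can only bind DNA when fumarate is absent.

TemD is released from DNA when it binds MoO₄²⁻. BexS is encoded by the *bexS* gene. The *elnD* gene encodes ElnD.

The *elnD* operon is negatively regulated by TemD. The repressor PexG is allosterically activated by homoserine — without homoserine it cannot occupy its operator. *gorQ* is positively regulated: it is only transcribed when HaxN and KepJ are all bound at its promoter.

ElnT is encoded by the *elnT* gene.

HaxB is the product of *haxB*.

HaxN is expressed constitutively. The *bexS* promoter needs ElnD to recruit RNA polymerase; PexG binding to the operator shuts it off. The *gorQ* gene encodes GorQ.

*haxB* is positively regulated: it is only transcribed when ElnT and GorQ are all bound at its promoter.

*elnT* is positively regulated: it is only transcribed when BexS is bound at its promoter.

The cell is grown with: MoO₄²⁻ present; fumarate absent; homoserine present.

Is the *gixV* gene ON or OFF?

MoO₄²⁻ is present, so TemD is inactive.
With no repressor bound, *elnD* is transcribed.
So ElnD is produced and active.
Homoserine is present, so PexG is active.
With repressor PexG bound, *bexS* is not transcribed.
So BexS is not produced.
Required activator BexS is absent, so *elnT* is not transcribed.
So ElnT is not produced.
HaxN is produced constitutively and is active.
Fumarate is absent, so KepJ is active.
No repressor is bound and HaxN and KepJ are active, so *gorQ* is transcribed.
So GorQ is produced and active.
Required activator ElnT is absent, so *haxB* is not transcribed.
So HaxB is not produced.
With no repressor bound, *gixV* is transcribed.

ON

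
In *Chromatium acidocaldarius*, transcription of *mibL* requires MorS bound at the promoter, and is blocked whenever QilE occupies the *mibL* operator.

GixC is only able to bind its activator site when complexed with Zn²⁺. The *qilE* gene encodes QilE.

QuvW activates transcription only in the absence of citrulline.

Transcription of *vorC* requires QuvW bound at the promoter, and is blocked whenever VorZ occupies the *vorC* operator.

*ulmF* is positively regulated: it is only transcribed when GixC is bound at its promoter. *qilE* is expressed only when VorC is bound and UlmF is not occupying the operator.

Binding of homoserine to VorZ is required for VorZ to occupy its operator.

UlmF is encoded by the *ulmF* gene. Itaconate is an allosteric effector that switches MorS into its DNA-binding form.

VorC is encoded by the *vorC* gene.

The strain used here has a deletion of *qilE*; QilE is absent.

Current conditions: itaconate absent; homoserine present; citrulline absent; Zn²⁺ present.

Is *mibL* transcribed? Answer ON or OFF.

OFF

Itaconate is absent, so MorS is inactive.
QilE is non-functional in this strain, so it has no effect.
Required activator MorS is absent, so *mibL* is not transcribed.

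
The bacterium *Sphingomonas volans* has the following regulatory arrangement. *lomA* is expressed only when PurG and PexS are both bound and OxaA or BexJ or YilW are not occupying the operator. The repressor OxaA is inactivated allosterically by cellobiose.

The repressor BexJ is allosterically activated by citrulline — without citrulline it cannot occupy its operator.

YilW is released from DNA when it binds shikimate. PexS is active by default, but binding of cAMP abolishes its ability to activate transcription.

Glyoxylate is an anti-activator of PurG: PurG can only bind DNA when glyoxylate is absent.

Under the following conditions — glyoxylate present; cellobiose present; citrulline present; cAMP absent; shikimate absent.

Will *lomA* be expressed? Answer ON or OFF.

OFF

Cellobiose is present, so OxaA is inactive.
Citrulline is present, so BexJ is active.
Glyoxylate is present, so PurG is inactive.
cAMP is absent, so PexS is active.
Shikimate is absent, so YilW is active.
With repressor BexJ bound, *lomA* is not transcribed.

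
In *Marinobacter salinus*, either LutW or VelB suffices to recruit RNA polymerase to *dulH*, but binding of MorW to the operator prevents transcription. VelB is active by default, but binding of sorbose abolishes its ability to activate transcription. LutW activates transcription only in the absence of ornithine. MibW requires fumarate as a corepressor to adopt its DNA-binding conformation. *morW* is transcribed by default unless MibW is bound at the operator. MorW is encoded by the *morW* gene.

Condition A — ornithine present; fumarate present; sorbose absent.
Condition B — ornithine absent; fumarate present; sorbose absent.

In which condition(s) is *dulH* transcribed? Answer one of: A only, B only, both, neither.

both

Condition A:
Ornithine is present, so LutW is inactive.
Fumarate is present, so MibW is active.
With repressor MibW bound, *morW* is not transcribed.
So MorW is not produced.
Sorbose is absent, so VelB is active.
Activator VelB is present, so *dulH* is transcribed.
→ *dulH* is ON in A.
Condition B:
Ornithine is absent, so LutW is active.
Fumarate is present, so MibW is active.
With repressor MibW bound, *morW* is not transcribed.
So MorW is not produced.
Sorbose is absent, so VelB is active.
Activator LutW is present, so *dulH* is transcribed.
→ *dulH* is ON in B.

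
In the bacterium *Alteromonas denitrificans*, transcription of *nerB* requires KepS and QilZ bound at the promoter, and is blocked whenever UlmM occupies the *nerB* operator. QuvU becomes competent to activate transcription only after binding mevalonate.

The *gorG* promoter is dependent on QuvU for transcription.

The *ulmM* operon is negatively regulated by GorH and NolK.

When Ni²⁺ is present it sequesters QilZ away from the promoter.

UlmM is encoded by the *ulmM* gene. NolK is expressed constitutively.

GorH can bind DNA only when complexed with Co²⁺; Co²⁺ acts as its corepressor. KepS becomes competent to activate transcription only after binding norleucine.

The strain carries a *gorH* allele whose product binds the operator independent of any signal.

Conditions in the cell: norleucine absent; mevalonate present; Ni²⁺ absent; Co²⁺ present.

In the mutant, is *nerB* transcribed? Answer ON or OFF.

OFF

Norleucine is absent, so KepS is inactive.
GorH is constitutively active in this strain.
NolK is produced constitutively and is active.
With repressor GorH bound, *ulmM* is not transcribed.
So UlmM is not produced.
Ni²⁺ is absent, so QilZ is active.
Required activator KepS is absent, so *nerB* is not transcribed.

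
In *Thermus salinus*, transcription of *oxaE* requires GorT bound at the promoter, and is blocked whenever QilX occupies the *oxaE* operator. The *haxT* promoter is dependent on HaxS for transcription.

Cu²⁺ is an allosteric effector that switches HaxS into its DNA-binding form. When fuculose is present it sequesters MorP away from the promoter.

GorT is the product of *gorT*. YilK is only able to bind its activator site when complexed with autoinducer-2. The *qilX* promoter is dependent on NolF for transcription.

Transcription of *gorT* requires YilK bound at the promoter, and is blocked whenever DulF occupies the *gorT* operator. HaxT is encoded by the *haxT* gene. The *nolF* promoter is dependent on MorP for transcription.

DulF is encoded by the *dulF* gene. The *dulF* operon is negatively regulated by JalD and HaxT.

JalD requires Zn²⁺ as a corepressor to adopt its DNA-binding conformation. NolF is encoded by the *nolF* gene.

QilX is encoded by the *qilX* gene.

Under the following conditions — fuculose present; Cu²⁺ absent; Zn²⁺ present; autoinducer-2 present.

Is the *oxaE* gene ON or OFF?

ON

Autoinducer-2 is present, so YilK is active.
Zn²⁺ is present, so JalD is active.
Cu²⁺ is absent, so HaxS is inactive.
Required activator HaxS is absent, so *haxT* is not transcribed.
So HaxT is not produced.
With repressor JalD bound, *dulF* is not transcribed.
So DulF is not produced.
No repressor is bound and YilK is active, so *gorT* is transcribed.
So GorT is produced and active.
Fuculose is present, so MorP is inactive.
Required activator MorP is absent, so *nolF* is not transcribed.
So NolF is not produced.
Required activator NolF is absent, so *qilX* is not transcribed.
So QilX is not produced.
No repressor is bound and GorT is active, so *oxaE* is transcribed.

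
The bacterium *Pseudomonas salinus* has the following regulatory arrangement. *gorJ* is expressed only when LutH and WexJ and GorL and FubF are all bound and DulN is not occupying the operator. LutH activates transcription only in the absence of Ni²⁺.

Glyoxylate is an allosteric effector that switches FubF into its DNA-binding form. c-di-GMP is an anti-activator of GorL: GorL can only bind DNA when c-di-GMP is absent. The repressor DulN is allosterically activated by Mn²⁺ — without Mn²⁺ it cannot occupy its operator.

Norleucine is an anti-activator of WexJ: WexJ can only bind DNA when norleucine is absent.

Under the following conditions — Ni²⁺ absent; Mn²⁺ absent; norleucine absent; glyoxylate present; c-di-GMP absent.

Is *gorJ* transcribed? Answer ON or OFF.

Mn²⁺ is absent, so DulN is inactive.
Ni²⁺ is absent, so LutH is active.
Norleucine is absent, so WexJ is active.
c-di-GMP is absent, so GorL is active.
Glyoxylate is present, so FubF is active.
No repressor is bound and LutH and WexJ and GorL and FubF are active, so *gorJ* is transcribed.

ON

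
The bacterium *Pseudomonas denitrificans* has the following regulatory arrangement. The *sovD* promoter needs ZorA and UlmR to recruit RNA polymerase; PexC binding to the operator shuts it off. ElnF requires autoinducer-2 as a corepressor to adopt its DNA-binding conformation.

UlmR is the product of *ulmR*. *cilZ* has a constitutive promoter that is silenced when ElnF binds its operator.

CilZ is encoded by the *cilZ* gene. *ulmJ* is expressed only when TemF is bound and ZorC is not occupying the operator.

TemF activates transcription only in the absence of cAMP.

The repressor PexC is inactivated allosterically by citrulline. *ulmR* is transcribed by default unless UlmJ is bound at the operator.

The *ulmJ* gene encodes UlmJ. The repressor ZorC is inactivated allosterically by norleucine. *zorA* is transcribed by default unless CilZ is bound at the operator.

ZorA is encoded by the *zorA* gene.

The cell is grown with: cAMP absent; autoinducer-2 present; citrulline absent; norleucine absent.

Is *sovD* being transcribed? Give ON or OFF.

OFF

Autoinducer-2 is present, so ElnF is active.
With repressor ElnF bound, *cilZ* is not transcribed.
So CilZ is not produced.
With no repressor bound, *zorA* is transcribed.
So ZorA is produced and active.
cAMP is absent, so TemF is active.
Norleucine is absent, so ZorC is active.
With repressor ZorC bound, *ulmJ* is not transcribed.
So UlmJ is not produced.
With no repressor bound, *ulmR* is transcribed.
So UlmR is produced and active.
Citrulline is absent, so PexC is active.
With repressor PexC bound, *sovD* is not transcribed.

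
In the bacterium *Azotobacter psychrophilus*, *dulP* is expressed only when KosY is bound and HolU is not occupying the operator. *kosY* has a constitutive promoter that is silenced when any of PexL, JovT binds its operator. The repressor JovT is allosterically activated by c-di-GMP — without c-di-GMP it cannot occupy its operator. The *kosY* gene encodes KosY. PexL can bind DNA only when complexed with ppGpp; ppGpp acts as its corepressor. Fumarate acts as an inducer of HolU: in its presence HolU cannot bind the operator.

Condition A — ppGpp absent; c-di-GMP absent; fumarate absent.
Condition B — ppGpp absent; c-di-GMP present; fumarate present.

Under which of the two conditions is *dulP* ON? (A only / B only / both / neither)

neither

Condition A:
ppGpp is absent, so PexL is inactive.
c-di-GMP is absent, so JovT is inactive.
With no repressor bound, *kosY* is transcribed.
So KosY is produced and active.
Fumarate is absent, so HolU is active.
With repressor HolU bound, *dulP* is not transcribed.
→ *dulP* is OFF in A.
Condition B:
ppGpp is absent, so PexL is inactive.
c-di-GMP is present, so JovT is active.
With repressor JovT bound, *kosY* is not transcribed.
So KosY is not produced.
Fumarate is present, so HolU is inactive.
Required activator KosY is absent, so *dulP* is not transcribed.
→ *dulP* is OFF in B.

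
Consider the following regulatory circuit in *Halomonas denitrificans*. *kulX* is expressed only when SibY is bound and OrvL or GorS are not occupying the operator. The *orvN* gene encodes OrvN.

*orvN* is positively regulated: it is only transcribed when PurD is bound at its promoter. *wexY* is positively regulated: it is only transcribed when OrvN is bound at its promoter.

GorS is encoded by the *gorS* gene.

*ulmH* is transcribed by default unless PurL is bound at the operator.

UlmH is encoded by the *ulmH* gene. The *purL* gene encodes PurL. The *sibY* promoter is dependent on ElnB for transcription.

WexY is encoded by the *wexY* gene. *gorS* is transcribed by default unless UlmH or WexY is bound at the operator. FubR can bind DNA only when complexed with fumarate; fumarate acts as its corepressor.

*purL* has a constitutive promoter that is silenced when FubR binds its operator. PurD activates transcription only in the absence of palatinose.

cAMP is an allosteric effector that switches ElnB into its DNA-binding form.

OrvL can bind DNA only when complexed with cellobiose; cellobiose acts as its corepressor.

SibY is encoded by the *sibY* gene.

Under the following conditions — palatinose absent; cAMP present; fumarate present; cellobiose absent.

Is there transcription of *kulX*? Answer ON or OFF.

Cellobiose is absent, so OrvL is inactive.
cAMP is present, so ElnB is active.
No repressor is bound and ElnB is active, so *sibY* is transcribed.
So SibY is produced and active.
Fumarate is present, so FubR is active.
With repressor FubR bound, *purL* is not transcribed.
So PurL is not produced.
With no repressor bound, *ulmH* is transcribed.
So UlmH is produced and active.
Palatinose is absent, so PurD is active.
No repressor is bound and PurD is active, so *orvN* is transcribed.
So OrvN is produced and active.
No repressor is bound and OrvN is active, so *wexY* is transcribed.
So WexY is produced and active.
With repressor UlmH bound, *gorS* is not transcribed.
So GorS is not produced.
No repressor is bound and SibY is active, so *kulX* is transcribed.

ON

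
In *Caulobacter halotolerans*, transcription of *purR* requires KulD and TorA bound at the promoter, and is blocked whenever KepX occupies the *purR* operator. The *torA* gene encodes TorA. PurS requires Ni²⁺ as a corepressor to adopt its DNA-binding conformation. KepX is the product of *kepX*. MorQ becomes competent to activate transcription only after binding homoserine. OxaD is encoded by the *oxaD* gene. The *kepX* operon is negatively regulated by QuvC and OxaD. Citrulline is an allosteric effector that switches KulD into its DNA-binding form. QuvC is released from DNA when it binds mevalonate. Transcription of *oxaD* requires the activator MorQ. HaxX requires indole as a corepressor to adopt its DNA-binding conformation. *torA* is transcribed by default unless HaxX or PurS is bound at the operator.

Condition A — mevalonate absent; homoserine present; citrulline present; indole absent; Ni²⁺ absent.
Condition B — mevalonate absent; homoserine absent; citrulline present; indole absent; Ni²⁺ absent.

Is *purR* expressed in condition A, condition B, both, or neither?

both

Condition A:
Mevalonate is absent, so QuvC is active.
Homoserine is present, so MorQ is active.
No repressor is bound and MorQ is active, so *oxaD* is transcribed.
So OxaD is produced and active.
With repressor QuvC bound, *kepX* is not transcribed.
So KepX is not produced.
Citrulline is present, so KulD is active.
Indole is absent, so HaxX is inactive.
Ni²⁺ is absent, so PurS is inactive.
With no repressor bound, *torA* is transcribed.
So TorA is produced and active.
No repressor is bound and KulD and TorA are active, so *purR* is transcribed.
→ *purR* is ON in A.
Condition B:
Mevalonate is absent, so QuvC is active.
Homoserine is absent, so MorQ is inactive.
Required activator MorQ is absent, so *oxaD* is not transcribed.
So OxaD is not produced.
With repressor QuvC bound, *kepX* is not transcribed.
So KepX is not produced.
Citrulline is present, so KulD is active.
Indole is absent, so HaxX is inactive.
Ni²⁺ is absent, so PurS is inactive.
With no repressor bound, *torA* is transcribed.
So TorA is produced and active.
No repressor is bound and KulD and TorA are active, so *purR* is transcribed.
→ *purR* is ON in B.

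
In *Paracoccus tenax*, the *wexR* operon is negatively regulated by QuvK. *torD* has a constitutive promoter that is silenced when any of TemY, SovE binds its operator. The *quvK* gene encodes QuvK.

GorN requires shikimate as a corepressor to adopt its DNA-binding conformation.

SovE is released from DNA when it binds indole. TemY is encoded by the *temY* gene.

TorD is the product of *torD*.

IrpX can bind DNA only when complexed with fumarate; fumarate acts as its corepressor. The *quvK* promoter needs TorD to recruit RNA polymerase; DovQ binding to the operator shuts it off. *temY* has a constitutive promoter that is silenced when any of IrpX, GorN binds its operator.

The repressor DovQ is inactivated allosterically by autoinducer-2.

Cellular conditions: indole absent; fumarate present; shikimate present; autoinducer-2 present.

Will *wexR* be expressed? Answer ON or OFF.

ON

Fumarate is present, so IrpX is active.
Shikimate is present, so GorN is active.
With repressor IrpX bound, *temY* is not transcribed.
So TemY is not produced.
Indole is absent, so SovE is active.
With repressor SovE bound, *torD* is not transcribed.
So TorD is not produced.
Autoinducer-2 is present, so DovQ is inactive.
Required activator TorD is absent, so *quvK* is not transcribed.
So QuvK is not produced.
With no repressor bound, *wexR* is transcribed.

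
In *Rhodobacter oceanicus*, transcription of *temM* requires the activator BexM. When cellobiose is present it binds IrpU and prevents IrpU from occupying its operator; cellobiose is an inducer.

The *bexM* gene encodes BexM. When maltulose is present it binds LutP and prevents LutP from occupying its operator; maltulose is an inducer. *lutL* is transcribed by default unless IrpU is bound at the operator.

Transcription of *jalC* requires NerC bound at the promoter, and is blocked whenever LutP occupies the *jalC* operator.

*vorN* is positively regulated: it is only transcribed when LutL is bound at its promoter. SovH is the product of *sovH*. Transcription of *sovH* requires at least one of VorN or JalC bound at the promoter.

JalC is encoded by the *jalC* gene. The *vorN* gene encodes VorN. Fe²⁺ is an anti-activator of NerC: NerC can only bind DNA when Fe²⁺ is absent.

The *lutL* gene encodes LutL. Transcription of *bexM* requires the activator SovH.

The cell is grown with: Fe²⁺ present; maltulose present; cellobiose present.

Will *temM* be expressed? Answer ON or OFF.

ON

Cellobiose is present, so IrpU is inactive.
With no repressor bound, *lutL* is transcribed.
So LutL is produced and active.
No repressor is bound and LutL is active, so *vorN* is transcribed.
So VorN is produced and active.
Maltulose is present, so LutP is inactive.
Fe²⁺ is present, so NerC is inactive.
Required activator NerC is absent, so *jalC* is not transcribed.
So JalC is not produced.
Activator VorN is present, so *sovH* is transcribed.
So SovH is produced and active.
No repressor is bound and SovH is active, so *bexM* is transcribed.
So BexM is produced and active.
No repressor is bound and BexM is active, so *temM* is transcribed.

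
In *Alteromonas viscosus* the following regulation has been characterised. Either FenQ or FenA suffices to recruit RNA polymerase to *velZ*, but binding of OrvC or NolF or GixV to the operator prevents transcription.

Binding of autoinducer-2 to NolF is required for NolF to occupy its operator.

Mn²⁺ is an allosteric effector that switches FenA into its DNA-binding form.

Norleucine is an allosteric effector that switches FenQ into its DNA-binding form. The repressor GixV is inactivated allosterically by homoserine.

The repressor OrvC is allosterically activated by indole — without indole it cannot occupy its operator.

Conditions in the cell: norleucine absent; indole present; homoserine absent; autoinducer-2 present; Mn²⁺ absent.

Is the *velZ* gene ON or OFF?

Indole is present, so OrvC is active.
Norleucine is absent, so FenQ is inactive.
Autoinducer-2 is present, so NolF is active.
Homoserine is absent, so GixV is active.
Mn²⁺ is absent, so FenA is inactive.
With repressor OrvC bound, *velZ* is not transcribed.

OFF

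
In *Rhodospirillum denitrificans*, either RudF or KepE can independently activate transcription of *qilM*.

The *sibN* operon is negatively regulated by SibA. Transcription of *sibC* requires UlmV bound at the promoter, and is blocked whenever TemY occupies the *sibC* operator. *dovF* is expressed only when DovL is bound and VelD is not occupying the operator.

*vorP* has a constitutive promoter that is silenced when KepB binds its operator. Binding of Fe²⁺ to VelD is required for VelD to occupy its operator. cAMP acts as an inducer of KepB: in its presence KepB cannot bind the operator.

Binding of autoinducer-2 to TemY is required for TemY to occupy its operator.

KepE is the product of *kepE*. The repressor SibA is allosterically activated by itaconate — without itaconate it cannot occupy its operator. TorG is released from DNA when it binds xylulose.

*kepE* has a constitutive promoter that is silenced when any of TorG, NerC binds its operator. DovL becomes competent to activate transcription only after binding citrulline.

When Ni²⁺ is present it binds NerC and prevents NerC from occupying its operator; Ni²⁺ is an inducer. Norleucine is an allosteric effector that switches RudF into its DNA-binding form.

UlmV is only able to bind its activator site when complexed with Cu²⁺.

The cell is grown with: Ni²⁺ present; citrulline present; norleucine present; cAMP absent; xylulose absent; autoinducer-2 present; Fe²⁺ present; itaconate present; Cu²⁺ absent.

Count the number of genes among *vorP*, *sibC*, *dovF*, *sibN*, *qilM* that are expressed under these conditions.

cAMP is absent, so KepB is active.
With repressor KepB bound, *vorP* is not transcribed.
→ *vorP* is OFF.
Cu²⁺ is absent, so UlmV is inactive.
Autoinducer-2 is present, so TemY is active.
With repressor TemY bound, *sibC* is not transcribed.
→ *sibC* is OFF.
Fe²⁺ is present, so VelD is active.
Citrulline is present, so DovL is active.
With repressor VelD bound, *dovF* is not transcribed.
→ *dovF* is OFF.
Itaconate is present, so SibA is active.
With repressor SibA bound, *sibN* is not transcribed.
→ *sibN* is OFF.
Norleucine is present, so RudF is active.
Xylulose is absent, so TorG is active.
Ni²⁺ is present, so NerC is inactive.
With repressor TorG bound, *kepE* is not transcribed.
So KepE is not produced.
Activator RudF is present, so *qilM* is transcribed.
→ *qilM* is ON.
1 of the 5 genes is transcribed.

1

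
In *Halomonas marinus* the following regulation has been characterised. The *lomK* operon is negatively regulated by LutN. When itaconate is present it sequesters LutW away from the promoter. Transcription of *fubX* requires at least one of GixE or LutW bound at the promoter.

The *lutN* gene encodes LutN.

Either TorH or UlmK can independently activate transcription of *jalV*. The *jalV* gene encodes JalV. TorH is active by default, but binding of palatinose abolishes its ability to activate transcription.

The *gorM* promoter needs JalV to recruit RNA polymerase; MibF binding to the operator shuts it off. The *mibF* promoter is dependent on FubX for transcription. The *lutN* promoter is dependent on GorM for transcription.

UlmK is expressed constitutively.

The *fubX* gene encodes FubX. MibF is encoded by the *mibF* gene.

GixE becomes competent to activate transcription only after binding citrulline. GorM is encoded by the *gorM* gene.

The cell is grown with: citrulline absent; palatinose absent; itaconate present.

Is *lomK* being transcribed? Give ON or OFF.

OFF

Citrulline is absent, so GixE is inactive.
Itaconate is present, so LutW is inactive.
No activator is available at the *fubX* promoter, so *fubX* is not transcribed.
So FubX is not produced.
Required activator FubX is absent, so *mibF* is not transcribed.
So MibF is not produced.
Palatinose is absent, so TorH is active.
UlmK is produced constitutively and is active.
Activator TorH is present, so *jalV* is transcribed.
So JalV is produced and active.
No repressor is bound and JalV is active, so *gorM* is transcribed.
So GorM is produced and active.
No repressor is bound and GorM is active, so *lutN* is transcribed.
So LutN is produced and active.
With repressor LutN bound, *lomK* is not transcribed.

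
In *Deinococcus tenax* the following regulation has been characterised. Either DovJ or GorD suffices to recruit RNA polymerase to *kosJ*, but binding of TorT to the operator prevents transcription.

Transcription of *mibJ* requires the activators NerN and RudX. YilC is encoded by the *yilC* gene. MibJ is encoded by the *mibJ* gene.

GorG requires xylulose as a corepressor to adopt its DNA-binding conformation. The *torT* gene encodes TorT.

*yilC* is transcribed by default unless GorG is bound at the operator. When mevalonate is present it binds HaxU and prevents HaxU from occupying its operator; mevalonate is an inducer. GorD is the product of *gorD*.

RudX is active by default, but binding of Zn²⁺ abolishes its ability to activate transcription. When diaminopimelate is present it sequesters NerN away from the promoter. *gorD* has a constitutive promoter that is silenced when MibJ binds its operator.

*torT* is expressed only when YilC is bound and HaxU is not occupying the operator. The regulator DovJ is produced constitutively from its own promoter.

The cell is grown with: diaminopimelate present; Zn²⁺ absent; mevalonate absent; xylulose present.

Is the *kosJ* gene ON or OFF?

ON

Xylulose is present, so GorG is active.
With repressor GorG bound, *yilC* is not transcribed.
So YilC is not produced.
Mevalonate is absent, so HaxU is active.
With repressor HaxU bound, *torT* is not transcribed.
So TorT is not produced.
DovJ is produced constitutively and is active.
Diaminopimelate is present, so NerN is inactive.
Zn²⁺ is absent, so RudX is active.
Required activator NerN is absent, so *mibJ* is not transcribed.
So MibJ is not produced.
With no repressor bound, *gorD* is transcribed.
So GorD is produced and active.
Activator DovJ is present, so *kosJ* is transcribed.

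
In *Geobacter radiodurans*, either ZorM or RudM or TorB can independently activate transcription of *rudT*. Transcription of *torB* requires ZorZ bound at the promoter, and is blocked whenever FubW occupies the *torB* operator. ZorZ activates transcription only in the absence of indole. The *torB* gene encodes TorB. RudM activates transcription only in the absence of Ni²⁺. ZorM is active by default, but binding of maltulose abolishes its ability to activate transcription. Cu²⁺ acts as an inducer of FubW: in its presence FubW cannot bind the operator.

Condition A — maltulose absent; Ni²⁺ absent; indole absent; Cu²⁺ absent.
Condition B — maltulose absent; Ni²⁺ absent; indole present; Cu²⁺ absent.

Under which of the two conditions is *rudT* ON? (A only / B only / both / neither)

both

Condition A:
Maltulose is absent, so ZorM is active.
Ni²⁺ is absent, so RudM is active.
Indole is absent, so ZorZ is active.
Cu²⁺ is absent, so FubW is active.
With repressor FubW bound, *torB* is not transcribed.
So TorB is not produced.
Activator ZorM is present, so *rudT* is transcribed.
→ *rudT* is ON in A.
Condition B:
Maltulose is absent, so ZorM is active.
Ni²⁺ is absent, so RudM is active.
Indole is present, so ZorZ is inactive.
Cu²⁺ is absent, so FubW is active.
With repressor FubW bound, *torB* is not transcribed.
So TorB is not produced.
Activator ZorM is present, so *rudT* is transcribed.
→ *rudT* is ON in B.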